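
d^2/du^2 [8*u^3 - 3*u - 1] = 48*u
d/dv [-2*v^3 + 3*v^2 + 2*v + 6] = -6*v^2 + 6*v + 2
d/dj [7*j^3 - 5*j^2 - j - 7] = 21*j^2 - 10*j - 1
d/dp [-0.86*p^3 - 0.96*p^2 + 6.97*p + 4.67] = -2.58*p^2 - 1.92*p + 6.97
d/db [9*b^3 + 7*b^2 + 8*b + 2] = 27*b^2 + 14*b + 8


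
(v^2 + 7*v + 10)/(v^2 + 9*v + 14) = (v + 5)/(v + 7)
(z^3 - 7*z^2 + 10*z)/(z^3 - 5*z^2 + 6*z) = (z - 5)/(z - 3)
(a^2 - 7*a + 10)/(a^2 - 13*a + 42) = (a^2 - 7*a + 10)/(a^2 - 13*a + 42)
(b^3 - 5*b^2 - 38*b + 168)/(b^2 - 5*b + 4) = (b^2 - b - 42)/(b - 1)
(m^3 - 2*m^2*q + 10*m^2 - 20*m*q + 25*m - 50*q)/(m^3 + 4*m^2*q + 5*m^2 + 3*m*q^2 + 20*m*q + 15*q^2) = (m^2 - 2*m*q + 5*m - 10*q)/(m^2 + 4*m*q + 3*q^2)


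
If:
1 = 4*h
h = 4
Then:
No Solution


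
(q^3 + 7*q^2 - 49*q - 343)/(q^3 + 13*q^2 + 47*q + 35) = (q^2 - 49)/(q^2 + 6*q + 5)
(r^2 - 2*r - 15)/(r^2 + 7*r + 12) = (r - 5)/(r + 4)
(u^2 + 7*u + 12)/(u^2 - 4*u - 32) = (u + 3)/(u - 8)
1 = 1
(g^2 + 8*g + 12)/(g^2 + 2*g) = (g + 6)/g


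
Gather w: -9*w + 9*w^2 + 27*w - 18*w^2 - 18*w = -9*w^2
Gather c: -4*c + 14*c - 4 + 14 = 10*c + 10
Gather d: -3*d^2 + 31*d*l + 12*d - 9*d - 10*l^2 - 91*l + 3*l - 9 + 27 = -3*d^2 + d*(31*l + 3) - 10*l^2 - 88*l + 18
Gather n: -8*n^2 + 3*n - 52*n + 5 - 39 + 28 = -8*n^2 - 49*n - 6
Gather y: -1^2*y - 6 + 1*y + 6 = 0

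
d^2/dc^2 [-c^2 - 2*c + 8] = -2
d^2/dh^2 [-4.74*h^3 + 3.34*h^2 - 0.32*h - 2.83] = 6.68 - 28.44*h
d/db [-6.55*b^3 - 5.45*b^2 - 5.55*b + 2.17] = -19.65*b^2 - 10.9*b - 5.55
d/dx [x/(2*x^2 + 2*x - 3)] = (-2*x^2 - 3)/(4*x^4 + 8*x^3 - 8*x^2 - 12*x + 9)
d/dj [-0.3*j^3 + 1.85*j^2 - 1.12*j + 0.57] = -0.9*j^2 + 3.7*j - 1.12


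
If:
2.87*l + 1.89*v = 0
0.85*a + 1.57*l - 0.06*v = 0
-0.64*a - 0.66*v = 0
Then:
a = 0.00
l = 0.00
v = 0.00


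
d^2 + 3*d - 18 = (d - 3)*(d + 6)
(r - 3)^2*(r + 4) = r^3 - 2*r^2 - 15*r + 36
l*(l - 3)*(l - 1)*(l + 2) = l^4 - 2*l^3 - 5*l^2 + 6*l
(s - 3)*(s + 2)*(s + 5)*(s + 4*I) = s^4 + 4*s^3 + 4*I*s^3 - 11*s^2 + 16*I*s^2 - 30*s - 44*I*s - 120*I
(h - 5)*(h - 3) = h^2 - 8*h + 15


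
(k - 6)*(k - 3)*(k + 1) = k^3 - 8*k^2 + 9*k + 18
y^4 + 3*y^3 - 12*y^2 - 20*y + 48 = (y - 2)^2*(y + 3)*(y + 4)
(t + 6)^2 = t^2 + 12*t + 36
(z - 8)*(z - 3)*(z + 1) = z^3 - 10*z^2 + 13*z + 24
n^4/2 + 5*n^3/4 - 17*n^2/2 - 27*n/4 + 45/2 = (n/2 + 1)*(n - 3)*(n - 3/2)*(n + 5)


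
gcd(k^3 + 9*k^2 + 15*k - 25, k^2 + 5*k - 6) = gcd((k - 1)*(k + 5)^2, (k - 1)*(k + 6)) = k - 1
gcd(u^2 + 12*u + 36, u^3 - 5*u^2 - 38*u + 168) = u + 6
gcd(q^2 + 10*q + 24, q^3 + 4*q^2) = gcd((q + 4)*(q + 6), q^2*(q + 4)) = q + 4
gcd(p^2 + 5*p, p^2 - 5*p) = p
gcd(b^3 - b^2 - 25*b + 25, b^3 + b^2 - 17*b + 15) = b^2 + 4*b - 5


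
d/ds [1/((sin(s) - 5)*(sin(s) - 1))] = 2*(3 - sin(s))*cos(s)/((sin(s) - 5)^2*(sin(s) - 1)^2)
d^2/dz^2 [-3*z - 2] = 0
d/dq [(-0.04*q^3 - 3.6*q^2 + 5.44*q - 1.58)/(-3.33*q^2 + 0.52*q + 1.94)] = (0.1332*q^4 - 0.041599999999999*q^3 + 16.0104*q^2 - 24.4908*q + 11.3752)/(11.0889*q^4 - 3.4632*q^3 - 12.65*q^2 + 2.0176*q + 3.7636)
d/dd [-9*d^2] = -18*d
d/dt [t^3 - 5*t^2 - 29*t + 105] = 3*t^2 - 10*t - 29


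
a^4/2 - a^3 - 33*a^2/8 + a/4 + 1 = (a/2 + 1)*(a - 4)*(a - 1/2)*(a + 1/2)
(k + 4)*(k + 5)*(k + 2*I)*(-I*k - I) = -I*k^4 + 2*k^3 - 10*I*k^3 + 20*k^2 - 29*I*k^2 + 58*k - 20*I*k + 40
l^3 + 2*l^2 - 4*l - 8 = (l - 2)*(l + 2)^2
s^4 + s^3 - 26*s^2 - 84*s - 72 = (s - 6)*(s + 2)^2*(s + 3)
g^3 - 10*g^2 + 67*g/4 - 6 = (g - 8)*(g - 3/2)*(g - 1/2)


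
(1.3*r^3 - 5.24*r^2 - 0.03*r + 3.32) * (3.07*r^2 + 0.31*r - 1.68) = 3.991*r^5 - 15.6838*r^4 - 3.9005*r^3 + 18.9863*r^2 + 1.0796*r - 5.5776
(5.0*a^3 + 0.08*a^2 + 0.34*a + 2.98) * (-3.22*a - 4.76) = -16.1*a^4 - 24.0576*a^3 - 1.4756*a^2 - 11.214*a - 14.1848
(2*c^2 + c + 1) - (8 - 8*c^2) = 10*c^2 + c - 7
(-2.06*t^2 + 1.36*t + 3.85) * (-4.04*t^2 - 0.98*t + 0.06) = 8.3224*t^4 - 3.4756*t^3 - 17.0104*t^2 - 3.6914*t + 0.231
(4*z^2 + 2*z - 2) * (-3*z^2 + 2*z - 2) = -12*z^4 + 2*z^3 + 2*z^2 - 8*z + 4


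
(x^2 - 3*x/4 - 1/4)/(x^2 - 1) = (x + 1/4)/(x + 1)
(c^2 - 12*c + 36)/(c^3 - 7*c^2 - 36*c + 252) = (c - 6)/(c^2 - c - 42)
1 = 1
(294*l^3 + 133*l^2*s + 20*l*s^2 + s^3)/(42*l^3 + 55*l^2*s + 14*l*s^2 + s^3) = (7*l + s)/(l + s)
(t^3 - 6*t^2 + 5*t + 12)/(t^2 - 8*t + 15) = (t^2 - 3*t - 4)/(t - 5)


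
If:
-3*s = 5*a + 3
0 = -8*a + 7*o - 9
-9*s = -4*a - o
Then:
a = -24/47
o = 33/47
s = -7/47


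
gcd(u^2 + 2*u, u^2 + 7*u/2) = u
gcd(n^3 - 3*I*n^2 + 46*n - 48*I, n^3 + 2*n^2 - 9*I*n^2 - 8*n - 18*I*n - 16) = n^2 - 9*I*n - 8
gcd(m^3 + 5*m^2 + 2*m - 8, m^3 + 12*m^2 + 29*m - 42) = m - 1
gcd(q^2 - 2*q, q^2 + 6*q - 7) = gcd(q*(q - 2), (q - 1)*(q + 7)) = 1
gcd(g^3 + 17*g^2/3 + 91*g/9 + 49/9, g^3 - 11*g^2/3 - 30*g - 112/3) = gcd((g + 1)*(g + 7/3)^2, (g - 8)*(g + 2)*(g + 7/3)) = g + 7/3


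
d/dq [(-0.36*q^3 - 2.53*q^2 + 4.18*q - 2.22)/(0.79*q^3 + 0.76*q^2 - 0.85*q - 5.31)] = (-1.11022302462516e-16*q^5 + 1.7251*q^4 - 5.9924*q^3 + 9.9699*q^2 + 30.243*q - 24.0828)/(0.6241*q^6 + 1.2008*q^5 - 0.7654*q^4 - 9.6818*q^3 - 7.3487*q^2 + 9.027*q + 28.1961)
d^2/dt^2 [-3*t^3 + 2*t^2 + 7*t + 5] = 4 - 18*t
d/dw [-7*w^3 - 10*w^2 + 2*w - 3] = -21*w^2 - 20*w + 2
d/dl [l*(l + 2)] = 2*l + 2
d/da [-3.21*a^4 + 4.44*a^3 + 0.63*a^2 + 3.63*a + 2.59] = -12.84*a^3 + 13.32*a^2 + 1.26*a + 3.63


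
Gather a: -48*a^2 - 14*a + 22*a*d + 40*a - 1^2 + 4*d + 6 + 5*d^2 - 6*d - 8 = -48*a^2 + a*(22*d + 26) + 5*d^2 - 2*d - 3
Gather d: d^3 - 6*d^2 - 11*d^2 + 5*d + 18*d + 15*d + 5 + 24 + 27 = d^3 - 17*d^2 + 38*d + 56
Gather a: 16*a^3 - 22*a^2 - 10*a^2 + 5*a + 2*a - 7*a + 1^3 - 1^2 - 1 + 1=16*a^3 - 32*a^2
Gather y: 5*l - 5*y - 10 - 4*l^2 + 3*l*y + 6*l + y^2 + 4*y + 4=-4*l^2 + 11*l + y^2 + y*(3*l - 1) - 6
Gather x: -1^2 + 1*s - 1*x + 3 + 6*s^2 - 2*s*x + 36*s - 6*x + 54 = 6*s^2 + 37*s + x*(-2*s - 7) + 56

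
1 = 1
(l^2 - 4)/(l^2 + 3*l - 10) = (l + 2)/(l + 5)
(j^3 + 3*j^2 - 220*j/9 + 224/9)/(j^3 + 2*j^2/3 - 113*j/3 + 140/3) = (j - 8/3)/(j - 5)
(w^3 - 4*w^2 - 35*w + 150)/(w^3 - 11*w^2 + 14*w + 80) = (w^2 + w - 30)/(w^2 - 6*w - 16)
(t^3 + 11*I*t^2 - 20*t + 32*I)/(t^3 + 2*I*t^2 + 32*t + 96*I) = (t^2 + 7*I*t + 8)/(t^2 - 2*I*t + 24)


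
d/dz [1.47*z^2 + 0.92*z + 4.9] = 2.94*z + 0.92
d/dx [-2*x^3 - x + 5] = -6*x^2 - 1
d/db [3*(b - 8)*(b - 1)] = 6*b - 27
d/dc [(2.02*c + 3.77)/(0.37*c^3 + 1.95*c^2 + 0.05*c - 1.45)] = (0.7474*c^3 + 3.939*c^2 + 0.101*c - (2.02*c + 3.77)*(1.11*c^2 + 3.9*c + 0.05) - 2.929)/(0.37*c^3 + 1.95*c^2 + 0.05*c - 1.45)^2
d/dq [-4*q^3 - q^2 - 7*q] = -12*q^2 - 2*q - 7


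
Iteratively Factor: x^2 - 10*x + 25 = (x - 5)*(x - 5)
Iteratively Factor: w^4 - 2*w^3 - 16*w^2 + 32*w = (w - 2)*(w^3 - 16*w) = (w - 2)*(w + 4)*(w^2 - 4*w) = w*(w - 2)*(w + 4)*(w - 4)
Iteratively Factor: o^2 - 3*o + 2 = (o - 1)*(o - 2)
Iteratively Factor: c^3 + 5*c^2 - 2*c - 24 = (c + 4)*(c^2 + c - 6) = (c + 3)*(c + 4)*(c - 2)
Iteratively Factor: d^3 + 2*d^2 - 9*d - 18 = (d + 2)*(d^2 - 9) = (d + 2)*(d + 3)*(d - 3)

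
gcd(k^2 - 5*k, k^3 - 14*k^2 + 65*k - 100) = k - 5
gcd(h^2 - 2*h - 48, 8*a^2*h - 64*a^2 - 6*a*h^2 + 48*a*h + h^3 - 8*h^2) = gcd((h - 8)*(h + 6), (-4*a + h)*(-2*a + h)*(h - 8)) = h - 8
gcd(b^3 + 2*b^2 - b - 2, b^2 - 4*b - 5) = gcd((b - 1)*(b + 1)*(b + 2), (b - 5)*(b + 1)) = b + 1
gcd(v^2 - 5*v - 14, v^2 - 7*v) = v - 7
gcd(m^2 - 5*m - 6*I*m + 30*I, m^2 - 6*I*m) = m - 6*I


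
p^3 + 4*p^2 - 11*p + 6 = (p - 1)^2*(p + 6)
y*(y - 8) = y^2 - 8*y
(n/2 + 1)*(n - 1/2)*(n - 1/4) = n^3/2 + 5*n^2/8 - 11*n/16 + 1/8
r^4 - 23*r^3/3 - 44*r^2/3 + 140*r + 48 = (r - 6)^2*(r + 1/3)*(r + 4)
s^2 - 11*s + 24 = (s - 8)*(s - 3)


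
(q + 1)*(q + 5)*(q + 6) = q^3 + 12*q^2 + 41*q + 30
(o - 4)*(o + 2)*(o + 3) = o^3 + o^2 - 14*o - 24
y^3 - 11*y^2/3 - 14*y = y*(y - 6)*(y + 7/3)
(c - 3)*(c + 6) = c^2 + 3*c - 18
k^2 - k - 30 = (k - 6)*(k + 5)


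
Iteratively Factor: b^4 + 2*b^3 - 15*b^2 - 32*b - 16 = (b + 4)*(b^3 - 2*b^2 - 7*b - 4) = (b + 1)*(b + 4)*(b^2 - 3*b - 4) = (b - 4)*(b + 1)*(b + 4)*(b + 1)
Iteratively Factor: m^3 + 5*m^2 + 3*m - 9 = (m + 3)*(m^2 + 2*m - 3) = (m - 1)*(m + 3)*(m + 3)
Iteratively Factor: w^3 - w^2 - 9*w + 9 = (w - 1)*(w^2 - 9) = (w - 1)*(w + 3)*(w - 3)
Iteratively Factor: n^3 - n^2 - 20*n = (n - 5)*(n^2 + 4*n) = n*(n - 5)*(n + 4)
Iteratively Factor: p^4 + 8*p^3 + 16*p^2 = (p)*(p^3 + 8*p^2 + 16*p) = p*(p + 4)*(p^2 + 4*p) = p^2*(p + 4)*(p + 4)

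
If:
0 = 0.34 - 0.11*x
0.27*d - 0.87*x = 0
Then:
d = 9.96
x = 3.09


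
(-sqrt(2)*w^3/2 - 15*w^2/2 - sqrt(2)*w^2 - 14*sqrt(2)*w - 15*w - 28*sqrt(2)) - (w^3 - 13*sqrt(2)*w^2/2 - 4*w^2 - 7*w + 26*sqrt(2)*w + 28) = -w^3 - sqrt(2)*w^3/2 - 7*w^2/2 + 11*sqrt(2)*w^2/2 - 40*sqrt(2)*w - 8*w - 28*sqrt(2) - 28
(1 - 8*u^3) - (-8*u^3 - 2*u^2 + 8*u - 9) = 2*u^2 - 8*u + 10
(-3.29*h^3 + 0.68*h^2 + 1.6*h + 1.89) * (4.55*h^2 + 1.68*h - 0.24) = -14.9695*h^5 - 2.4332*h^4 + 9.212*h^3 + 11.1243*h^2 + 2.7912*h - 0.4536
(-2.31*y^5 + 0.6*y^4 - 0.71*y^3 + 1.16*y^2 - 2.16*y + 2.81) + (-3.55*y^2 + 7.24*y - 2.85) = -2.31*y^5 + 0.6*y^4 - 0.71*y^3 - 2.39*y^2 + 5.08*y - 0.04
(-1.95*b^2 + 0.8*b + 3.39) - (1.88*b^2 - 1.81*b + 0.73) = -3.83*b^2 + 2.61*b + 2.66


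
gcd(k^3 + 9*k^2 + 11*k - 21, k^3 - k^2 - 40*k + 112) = k + 7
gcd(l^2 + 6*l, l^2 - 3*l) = l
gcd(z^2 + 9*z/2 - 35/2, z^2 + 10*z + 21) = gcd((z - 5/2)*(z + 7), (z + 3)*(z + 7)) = z + 7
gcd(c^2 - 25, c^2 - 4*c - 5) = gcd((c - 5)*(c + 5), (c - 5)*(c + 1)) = c - 5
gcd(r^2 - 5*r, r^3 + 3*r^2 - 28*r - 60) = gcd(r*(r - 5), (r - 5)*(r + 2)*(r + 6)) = r - 5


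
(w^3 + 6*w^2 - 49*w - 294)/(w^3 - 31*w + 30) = (w^2 - 49)/(w^2 - 6*w + 5)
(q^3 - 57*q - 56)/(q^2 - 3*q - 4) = (q^2 - q - 56)/(q - 4)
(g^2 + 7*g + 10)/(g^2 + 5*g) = (g + 2)/g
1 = 1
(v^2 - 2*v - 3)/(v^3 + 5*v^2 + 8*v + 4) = (v - 3)/(v^2 + 4*v + 4)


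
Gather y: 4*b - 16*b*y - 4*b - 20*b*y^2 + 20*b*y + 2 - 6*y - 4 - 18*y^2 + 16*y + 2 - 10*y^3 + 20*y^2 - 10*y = 4*b*y - 10*y^3 + y^2*(2 - 20*b)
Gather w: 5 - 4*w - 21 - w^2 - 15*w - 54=-w^2 - 19*w - 70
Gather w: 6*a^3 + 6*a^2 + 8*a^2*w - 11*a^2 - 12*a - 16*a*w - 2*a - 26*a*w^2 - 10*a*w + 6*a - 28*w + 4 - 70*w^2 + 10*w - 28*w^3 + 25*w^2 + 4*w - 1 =6*a^3 - 5*a^2 - 8*a - 28*w^3 + w^2*(-26*a - 45) + w*(8*a^2 - 26*a - 14) + 3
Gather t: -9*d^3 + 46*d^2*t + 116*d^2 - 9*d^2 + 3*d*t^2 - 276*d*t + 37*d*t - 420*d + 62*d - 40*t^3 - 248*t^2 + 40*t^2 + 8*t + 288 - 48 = -9*d^3 + 107*d^2 - 358*d - 40*t^3 + t^2*(3*d - 208) + t*(46*d^2 - 239*d + 8) + 240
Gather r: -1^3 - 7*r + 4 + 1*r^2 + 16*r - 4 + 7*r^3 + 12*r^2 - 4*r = 7*r^3 + 13*r^2 + 5*r - 1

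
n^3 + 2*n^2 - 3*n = n*(n - 1)*(n + 3)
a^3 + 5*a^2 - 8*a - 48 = (a - 3)*(a + 4)^2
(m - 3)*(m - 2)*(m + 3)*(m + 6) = m^4 + 4*m^3 - 21*m^2 - 36*m + 108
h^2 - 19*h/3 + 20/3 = (h - 5)*(h - 4/3)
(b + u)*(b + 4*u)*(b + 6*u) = b^3 + 11*b^2*u + 34*b*u^2 + 24*u^3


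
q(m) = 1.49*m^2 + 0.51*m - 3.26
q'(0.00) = 0.51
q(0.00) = -3.26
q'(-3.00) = -8.43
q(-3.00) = 8.62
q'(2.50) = 7.96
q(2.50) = 7.33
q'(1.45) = 4.83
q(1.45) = 0.61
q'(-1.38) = -3.60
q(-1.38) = -1.13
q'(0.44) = 1.82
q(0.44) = -2.75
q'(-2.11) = -5.78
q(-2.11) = 2.30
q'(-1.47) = -3.87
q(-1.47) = -0.79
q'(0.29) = 1.37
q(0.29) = -2.99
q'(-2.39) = -6.61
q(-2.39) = 4.03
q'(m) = 2.98*m + 0.51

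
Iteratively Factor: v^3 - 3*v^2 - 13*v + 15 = (v + 3)*(v^2 - 6*v + 5) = (v - 5)*(v + 3)*(v - 1)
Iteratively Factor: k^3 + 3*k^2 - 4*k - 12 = (k - 2)*(k^2 + 5*k + 6) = (k - 2)*(k + 2)*(k + 3)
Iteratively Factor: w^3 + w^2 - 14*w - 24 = (w + 3)*(w^2 - 2*w - 8) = (w - 4)*(w + 3)*(w + 2)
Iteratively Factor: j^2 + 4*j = (j + 4)*(j)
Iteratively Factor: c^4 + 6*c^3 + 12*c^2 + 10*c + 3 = (c + 1)*(c^3 + 5*c^2 + 7*c + 3) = (c + 1)*(c + 3)*(c^2 + 2*c + 1) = (c + 1)^2*(c + 3)*(c + 1)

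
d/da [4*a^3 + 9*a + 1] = 12*a^2 + 9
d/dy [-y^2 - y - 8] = -2*y - 1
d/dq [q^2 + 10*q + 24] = 2*q + 10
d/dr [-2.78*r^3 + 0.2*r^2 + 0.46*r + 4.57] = -8.34*r^2 + 0.4*r + 0.46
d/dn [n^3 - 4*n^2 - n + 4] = 3*n^2 - 8*n - 1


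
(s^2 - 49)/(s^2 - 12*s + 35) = (s + 7)/(s - 5)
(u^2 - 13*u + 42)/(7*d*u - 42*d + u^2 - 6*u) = (u - 7)/(7*d + u)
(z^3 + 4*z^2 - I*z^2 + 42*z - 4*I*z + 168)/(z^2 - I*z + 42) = z + 4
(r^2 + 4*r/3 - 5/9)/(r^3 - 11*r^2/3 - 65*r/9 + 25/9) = 1/(r - 5)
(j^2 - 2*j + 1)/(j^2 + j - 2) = (j - 1)/(j + 2)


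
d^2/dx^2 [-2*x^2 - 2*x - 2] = -4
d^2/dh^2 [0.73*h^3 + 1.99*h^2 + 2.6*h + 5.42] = 4.38*h + 3.98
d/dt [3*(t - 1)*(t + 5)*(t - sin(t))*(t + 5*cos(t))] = -3*(t - 1)*(t + 5)*(t - sin(t))*(5*sin(t) - 1) - 3*(t - 1)*(t + 5)*(t + 5*cos(t))*(cos(t) - 1) + 3*(t - 1)*(t - sin(t))*(t + 5*cos(t)) + 3*(t + 5)*(t - sin(t))*(t + 5*cos(t))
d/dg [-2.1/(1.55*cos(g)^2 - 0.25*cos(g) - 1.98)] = (0.525 - 6.51*cos(g))*sin(g)/(-1.55*cos(g)^2 + 0.25*cos(g) + 1.98)^2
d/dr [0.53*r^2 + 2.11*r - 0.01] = 1.06*r + 2.11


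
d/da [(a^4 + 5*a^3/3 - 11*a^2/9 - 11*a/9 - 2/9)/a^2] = (18*a^4 + 15*a^3 + 11*a + 4)/(9*a^3)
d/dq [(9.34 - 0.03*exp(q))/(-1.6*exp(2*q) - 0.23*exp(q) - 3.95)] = (-0.048*exp(2*q) + 29.888*exp(q) + 2.2667)*exp(q)/(2.56*exp(4*q) + 0.736*exp(3*q) + 12.6929*exp(2*q) + 1.817*exp(q) + 15.6025)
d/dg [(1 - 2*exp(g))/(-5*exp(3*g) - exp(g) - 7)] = (-(2*exp(g) - 1)*(15*exp(2*g) + 1) + 10*exp(3*g) + 2*exp(g) + 14)*exp(g)/(5*exp(3*g) + exp(g) + 7)^2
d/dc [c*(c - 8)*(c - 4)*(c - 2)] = 4*c^3 - 42*c^2 + 112*c - 64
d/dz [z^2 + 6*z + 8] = 2*z + 6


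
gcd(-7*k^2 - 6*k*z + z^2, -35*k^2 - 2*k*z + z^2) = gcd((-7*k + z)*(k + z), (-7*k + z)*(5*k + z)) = -7*k + z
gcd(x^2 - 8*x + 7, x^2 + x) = 1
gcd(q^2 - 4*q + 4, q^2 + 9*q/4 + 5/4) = 1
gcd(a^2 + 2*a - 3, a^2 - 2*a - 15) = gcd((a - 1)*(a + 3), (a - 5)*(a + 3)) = a + 3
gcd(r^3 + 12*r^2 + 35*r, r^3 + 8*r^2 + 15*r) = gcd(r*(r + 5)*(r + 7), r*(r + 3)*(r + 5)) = r^2 + 5*r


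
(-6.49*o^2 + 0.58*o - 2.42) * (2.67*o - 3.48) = -17.3283*o^3 + 24.1338*o^2 - 8.4798*o + 8.4216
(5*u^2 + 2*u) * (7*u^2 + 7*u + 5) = 35*u^4 + 49*u^3 + 39*u^2 + 10*u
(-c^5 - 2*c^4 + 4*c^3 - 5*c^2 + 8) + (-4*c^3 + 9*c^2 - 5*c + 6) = -c^5 - 2*c^4 + 4*c^2 - 5*c + 14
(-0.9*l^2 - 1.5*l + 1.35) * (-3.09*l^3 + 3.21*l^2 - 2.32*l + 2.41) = 2.781*l^5 + 1.746*l^4 - 6.8985*l^3 + 5.6445*l^2 - 6.747*l + 3.2535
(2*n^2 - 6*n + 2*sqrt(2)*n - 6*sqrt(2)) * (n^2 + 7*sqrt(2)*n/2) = 2*n^4 - 6*n^3 + 9*sqrt(2)*n^3 - 27*sqrt(2)*n^2 + 14*n^2 - 42*n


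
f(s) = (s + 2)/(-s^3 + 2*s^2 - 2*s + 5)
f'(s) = (s + 2)*(3*s^2 - 4*s + 2)/(-s^3 + 2*s^2 - 2*s + 5)^2 + 1/(-s^3 + 2*s^2 - 2*s + 5) = (-s^3 + 2*s^2 - 2*s + (s + 2)*(3*s^2 - 4*s + 2) + 5)/(s^3 - 2*s^2 + 2*s - 5)^2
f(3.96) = -0.18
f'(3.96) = 0.14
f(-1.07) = 0.09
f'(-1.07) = 0.17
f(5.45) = -0.07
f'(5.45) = 0.03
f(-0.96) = 0.11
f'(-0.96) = 0.20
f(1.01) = 0.75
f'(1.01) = 0.44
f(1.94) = 2.93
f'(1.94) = 12.77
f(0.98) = 0.74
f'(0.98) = 0.43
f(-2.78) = -0.02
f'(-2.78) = 0.01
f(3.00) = -0.50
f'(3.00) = 0.75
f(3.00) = -0.50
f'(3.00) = 0.75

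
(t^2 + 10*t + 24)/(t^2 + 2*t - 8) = (t + 6)/(t - 2)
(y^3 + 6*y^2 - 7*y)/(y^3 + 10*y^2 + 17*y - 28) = y/(y + 4)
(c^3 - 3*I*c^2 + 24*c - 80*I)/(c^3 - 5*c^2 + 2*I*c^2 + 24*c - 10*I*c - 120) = (c^2 + I*c + 20)/(c^2 + c*(-5 + 6*I) - 30*I)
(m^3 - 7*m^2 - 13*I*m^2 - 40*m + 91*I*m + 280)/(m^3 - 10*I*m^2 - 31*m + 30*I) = (m^2 - m*(7 + 8*I) + 56*I)/(m^2 - 5*I*m - 6)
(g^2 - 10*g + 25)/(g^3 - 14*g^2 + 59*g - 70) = (g - 5)/(g^2 - 9*g + 14)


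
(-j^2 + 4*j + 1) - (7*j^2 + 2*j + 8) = -8*j^2 + 2*j - 7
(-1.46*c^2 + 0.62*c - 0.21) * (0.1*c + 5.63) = -0.146*c^3 - 8.1578*c^2 + 3.4696*c - 1.1823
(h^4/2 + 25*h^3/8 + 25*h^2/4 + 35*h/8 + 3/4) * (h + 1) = h^5/2 + 29*h^4/8 + 75*h^3/8 + 85*h^2/8 + 41*h/8 + 3/4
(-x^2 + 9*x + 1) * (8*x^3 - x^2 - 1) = -8*x^5 + 73*x^4 - x^3 - 9*x - 1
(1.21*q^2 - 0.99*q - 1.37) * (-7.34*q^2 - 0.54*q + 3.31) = -8.8814*q^4 + 6.6132*q^3 + 14.5955*q^2 - 2.5371*q - 4.5347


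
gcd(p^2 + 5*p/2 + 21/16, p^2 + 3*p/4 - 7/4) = p + 7/4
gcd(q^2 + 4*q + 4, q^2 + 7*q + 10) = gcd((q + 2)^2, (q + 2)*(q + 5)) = q + 2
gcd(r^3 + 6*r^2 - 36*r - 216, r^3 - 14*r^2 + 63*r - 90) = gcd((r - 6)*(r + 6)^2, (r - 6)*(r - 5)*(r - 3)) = r - 6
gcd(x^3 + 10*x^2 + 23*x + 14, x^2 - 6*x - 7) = x + 1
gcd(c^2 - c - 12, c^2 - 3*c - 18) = c + 3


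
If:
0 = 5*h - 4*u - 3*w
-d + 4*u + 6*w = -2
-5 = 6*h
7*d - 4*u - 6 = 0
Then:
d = -1/24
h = -5/6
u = -151/96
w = 17/24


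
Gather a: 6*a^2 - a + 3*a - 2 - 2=6*a^2 + 2*a - 4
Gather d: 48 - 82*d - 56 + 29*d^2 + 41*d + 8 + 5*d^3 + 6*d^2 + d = 5*d^3 + 35*d^2 - 40*d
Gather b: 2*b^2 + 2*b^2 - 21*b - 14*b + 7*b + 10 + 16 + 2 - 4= 4*b^2 - 28*b + 24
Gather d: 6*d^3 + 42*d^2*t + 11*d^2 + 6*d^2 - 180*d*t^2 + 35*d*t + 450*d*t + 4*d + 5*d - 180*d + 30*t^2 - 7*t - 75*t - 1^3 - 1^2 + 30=6*d^3 + d^2*(42*t + 17) + d*(-180*t^2 + 485*t - 171) + 30*t^2 - 82*t + 28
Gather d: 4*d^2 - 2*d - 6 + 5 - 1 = 4*d^2 - 2*d - 2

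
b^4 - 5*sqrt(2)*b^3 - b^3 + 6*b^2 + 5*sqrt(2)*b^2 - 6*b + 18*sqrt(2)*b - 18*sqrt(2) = (b - 1)*(b - 3*sqrt(2))^2*(b + sqrt(2))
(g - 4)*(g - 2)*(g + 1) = g^3 - 5*g^2 + 2*g + 8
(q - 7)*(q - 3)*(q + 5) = q^3 - 5*q^2 - 29*q + 105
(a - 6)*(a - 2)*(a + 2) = a^3 - 6*a^2 - 4*a + 24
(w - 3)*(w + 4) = w^2 + w - 12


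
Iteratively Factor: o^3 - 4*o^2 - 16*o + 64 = (o - 4)*(o^2 - 16) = (o - 4)^2*(o + 4)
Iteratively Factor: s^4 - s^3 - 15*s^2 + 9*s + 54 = (s - 3)*(s^3 + 2*s^2 - 9*s - 18) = (s - 3)*(s + 2)*(s^2 - 9) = (s - 3)^2*(s + 2)*(s + 3)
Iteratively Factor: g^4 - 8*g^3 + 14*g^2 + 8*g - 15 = (g - 3)*(g^3 - 5*g^2 - g + 5) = (g - 3)*(g - 1)*(g^2 - 4*g - 5) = (g - 3)*(g - 1)*(g + 1)*(g - 5)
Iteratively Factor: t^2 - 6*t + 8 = (t - 2)*(t - 4)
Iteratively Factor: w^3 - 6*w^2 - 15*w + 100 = (w + 4)*(w^2 - 10*w + 25) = (w - 5)*(w + 4)*(w - 5)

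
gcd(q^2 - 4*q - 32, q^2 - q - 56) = q - 8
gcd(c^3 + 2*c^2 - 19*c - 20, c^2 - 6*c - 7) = c + 1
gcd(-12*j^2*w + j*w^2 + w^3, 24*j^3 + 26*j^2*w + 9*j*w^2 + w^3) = 4*j + w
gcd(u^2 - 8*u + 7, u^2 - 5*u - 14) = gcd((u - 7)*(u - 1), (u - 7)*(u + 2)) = u - 7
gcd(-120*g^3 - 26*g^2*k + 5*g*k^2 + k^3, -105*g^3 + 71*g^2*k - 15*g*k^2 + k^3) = 5*g - k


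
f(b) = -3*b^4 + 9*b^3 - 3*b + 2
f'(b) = -12*b^3 + 27*b^2 - 3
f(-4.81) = -2590.97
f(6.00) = -1960.00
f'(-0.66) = 12.21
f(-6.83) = -9373.38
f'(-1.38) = 79.96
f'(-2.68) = 421.91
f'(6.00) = -1623.00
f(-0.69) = 0.43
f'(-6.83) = 5079.86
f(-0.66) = 0.82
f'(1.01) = 12.18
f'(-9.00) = 10932.00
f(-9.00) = -26215.00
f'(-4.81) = 1957.09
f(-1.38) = -28.39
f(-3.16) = -571.65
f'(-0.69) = 13.80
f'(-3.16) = 645.27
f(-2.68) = -317.96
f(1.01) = 5.12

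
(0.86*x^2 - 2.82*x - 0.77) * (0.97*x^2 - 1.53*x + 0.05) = 0.8342*x^4 - 4.0512*x^3 + 3.6107*x^2 + 1.0371*x - 0.0385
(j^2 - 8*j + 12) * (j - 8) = j^3 - 16*j^2 + 76*j - 96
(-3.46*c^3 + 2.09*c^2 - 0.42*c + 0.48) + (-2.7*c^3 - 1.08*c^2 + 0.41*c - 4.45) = -6.16*c^3 + 1.01*c^2 - 0.01*c - 3.97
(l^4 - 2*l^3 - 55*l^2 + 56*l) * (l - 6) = l^5 - 8*l^4 - 43*l^3 + 386*l^2 - 336*l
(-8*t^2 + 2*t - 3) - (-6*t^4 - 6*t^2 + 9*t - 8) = 6*t^4 - 2*t^2 - 7*t + 5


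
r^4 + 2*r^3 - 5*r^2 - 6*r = r*(r - 2)*(r + 1)*(r + 3)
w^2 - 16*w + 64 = (w - 8)^2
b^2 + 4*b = b*(b + 4)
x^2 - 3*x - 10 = (x - 5)*(x + 2)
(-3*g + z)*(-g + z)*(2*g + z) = 6*g^3 - 5*g^2*z - 2*g*z^2 + z^3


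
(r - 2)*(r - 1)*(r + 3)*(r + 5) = r^4 + 5*r^3 - 7*r^2 - 29*r + 30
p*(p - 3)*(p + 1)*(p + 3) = p^4 + p^3 - 9*p^2 - 9*p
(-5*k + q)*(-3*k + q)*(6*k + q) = 90*k^3 - 33*k^2*q - 2*k*q^2 + q^3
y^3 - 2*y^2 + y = y*(y - 1)^2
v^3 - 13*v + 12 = (v - 3)*(v - 1)*(v + 4)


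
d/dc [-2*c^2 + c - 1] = 1 - 4*c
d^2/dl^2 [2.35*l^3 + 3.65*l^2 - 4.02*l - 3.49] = 14.1*l + 7.3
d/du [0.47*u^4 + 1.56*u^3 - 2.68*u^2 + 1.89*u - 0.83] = 1.88*u^3 + 4.68*u^2 - 5.36*u + 1.89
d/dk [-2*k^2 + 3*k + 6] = 3 - 4*k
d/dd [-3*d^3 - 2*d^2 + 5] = d*(-9*d - 4)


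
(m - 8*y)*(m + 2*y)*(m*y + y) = m^3*y - 6*m^2*y^2 + m^2*y - 16*m*y^3 - 6*m*y^2 - 16*y^3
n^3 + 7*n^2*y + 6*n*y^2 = n*(n + y)*(n + 6*y)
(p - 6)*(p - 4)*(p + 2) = p^3 - 8*p^2 + 4*p + 48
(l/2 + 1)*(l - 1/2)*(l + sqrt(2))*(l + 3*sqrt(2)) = l^4/2 + 3*l^3/4 + 2*sqrt(2)*l^3 + 5*l^2/2 + 3*sqrt(2)*l^2 - 2*sqrt(2)*l + 9*l/2 - 3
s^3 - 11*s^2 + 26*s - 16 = (s - 8)*(s - 2)*(s - 1)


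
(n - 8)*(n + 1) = n^2 - 7*n - 8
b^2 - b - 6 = (b - 3)*(b + 2)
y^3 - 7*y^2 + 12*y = y*(y - 4)*(y - 3)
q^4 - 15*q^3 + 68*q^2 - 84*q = q*(q - 7)*(q - 6)*(q - 2)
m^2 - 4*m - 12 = (m - 6)*(m + 2)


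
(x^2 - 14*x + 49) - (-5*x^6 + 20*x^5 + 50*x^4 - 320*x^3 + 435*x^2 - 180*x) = 5*x^6 - 20*x^5 - 50*x^4 + 320*x^3 - 434*x^2 + 166*x + 49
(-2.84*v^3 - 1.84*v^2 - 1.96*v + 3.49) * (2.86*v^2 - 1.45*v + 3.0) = -8.1224*v^5 - 1.1444*v^4 - 11.4576*v^3 + 7.3034*v^2 - 10.9405*v + 10.47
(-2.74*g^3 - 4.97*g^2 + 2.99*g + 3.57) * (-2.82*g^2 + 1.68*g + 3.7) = 7.7268*g^5 + 9.4122*g^4 - 26.9194*g^3 - 23.4332*g^2 + 17.0606*g + 13.209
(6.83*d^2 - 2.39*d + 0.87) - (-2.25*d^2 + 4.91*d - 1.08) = 9.08*d^2 - 7.3*d + 1.95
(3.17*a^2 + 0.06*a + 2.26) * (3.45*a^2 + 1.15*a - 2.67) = 10.9365*a^4 + 3.8525*a^3 - 0.597899999999999*a^2 + 2.4388*a - 6.0342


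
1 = 1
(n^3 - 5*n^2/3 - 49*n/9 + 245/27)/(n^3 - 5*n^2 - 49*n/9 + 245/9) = (n - 5/3)/(n - 5)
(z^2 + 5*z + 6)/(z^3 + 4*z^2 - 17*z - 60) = (z + 2)/(z^2 + z - 20)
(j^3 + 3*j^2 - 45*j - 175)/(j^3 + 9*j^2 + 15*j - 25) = (j - 7)/(j - 1)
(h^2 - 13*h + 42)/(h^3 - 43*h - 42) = (h - 6)/(h^2 + 7*h + 6)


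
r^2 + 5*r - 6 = (r - 1)*(r + 6)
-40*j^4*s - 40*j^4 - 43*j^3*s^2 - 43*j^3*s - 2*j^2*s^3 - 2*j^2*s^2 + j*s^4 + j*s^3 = (-8*j + s)*(j + s)*(5*j + s)*(j*s + j)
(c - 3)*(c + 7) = c^2 + 4*c - 21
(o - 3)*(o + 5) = o^2 + 2*o - 15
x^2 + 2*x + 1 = (x + 1)^2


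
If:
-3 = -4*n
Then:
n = 3/4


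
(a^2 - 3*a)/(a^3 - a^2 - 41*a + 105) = a/(a^2 + 2*a - 35)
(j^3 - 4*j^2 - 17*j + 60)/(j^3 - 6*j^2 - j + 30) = (j + 4)/(j + 2)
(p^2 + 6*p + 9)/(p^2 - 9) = (p + 3)/(p - 3)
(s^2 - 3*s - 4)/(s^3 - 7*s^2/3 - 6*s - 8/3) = 3/(3*s + 2)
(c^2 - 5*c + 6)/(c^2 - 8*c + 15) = (c - 2)/(c - 5)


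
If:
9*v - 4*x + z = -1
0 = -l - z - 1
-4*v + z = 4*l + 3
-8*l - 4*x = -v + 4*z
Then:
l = -12/7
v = 8/7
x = 3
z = 5/7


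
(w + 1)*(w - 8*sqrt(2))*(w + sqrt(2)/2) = w^3 - 15*sqrt(2)*w^2/2 + w^2 - 15*sqrt(2)*w/2 - 8*w - 8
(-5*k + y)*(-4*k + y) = 20*k^2 - 9*k*y + y^2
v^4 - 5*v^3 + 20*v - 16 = (v - 4)*(v - 2)*(v - 1)*(v + 2)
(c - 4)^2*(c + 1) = c^3 - 7*c^2 + 8*c + 16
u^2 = u^2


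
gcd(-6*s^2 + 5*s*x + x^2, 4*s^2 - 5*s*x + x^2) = -s + x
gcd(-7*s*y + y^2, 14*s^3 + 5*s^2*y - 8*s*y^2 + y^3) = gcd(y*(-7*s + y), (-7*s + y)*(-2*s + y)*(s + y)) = -7*s + y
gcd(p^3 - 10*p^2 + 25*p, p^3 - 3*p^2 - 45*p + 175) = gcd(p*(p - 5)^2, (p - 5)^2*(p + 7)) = p^2 - 10*p + 25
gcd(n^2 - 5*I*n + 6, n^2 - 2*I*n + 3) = n + I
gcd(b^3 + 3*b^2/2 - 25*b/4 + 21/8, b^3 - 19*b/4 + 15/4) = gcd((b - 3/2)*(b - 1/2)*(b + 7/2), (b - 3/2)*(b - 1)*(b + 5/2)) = b - 3/2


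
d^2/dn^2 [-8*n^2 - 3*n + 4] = -16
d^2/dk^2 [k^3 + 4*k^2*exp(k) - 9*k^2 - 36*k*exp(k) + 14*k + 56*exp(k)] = 4*k^2*exp(k) - 20*k*exp(k) + 6*k - 8*exp(k) - 18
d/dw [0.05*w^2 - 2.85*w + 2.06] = 0.1*w - 2.85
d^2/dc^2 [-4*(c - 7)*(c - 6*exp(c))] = 24*c*exp(c) - 120*exp(c) - 8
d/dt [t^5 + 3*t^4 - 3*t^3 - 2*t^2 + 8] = t*(5*t^3 + 12*t^2 - 9*t - 4)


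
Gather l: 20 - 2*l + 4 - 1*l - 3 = 21 - 3*l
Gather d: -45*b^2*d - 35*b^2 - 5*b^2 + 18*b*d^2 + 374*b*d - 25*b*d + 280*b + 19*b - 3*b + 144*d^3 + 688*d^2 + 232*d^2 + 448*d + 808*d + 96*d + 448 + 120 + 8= -40*b^2 + 296*b + 144*d^3 + d^2*(18*b + 920) + d*(-45*b^2 + 349*b + 1352) + 576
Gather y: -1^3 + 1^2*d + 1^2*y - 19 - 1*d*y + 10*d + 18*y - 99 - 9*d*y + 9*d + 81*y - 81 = 20*d + y*(100 - 10*d) - 200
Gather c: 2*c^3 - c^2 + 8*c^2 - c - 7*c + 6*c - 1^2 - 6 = 2*c^3 + 7*c^2 - 2*c - 7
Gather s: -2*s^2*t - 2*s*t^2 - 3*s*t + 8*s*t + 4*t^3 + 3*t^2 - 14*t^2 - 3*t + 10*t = -2*s^2*t + s*(-2*t^2 + 5*t) + 4*t^3 - 11*t^2 + 7*t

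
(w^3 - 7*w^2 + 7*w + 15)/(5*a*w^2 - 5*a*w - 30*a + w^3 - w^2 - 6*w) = (w^2 - 4*w - 5)/(5*a*w + 10*a + w^2 + 2*w)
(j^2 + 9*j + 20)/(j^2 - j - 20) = (j + 5)/(j - 5)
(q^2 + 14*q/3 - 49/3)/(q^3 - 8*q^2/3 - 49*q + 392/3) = (3*q - 7)/(3*q^2 - 29*q + 56)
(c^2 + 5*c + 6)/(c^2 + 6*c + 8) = (c + 3)/(c + 4)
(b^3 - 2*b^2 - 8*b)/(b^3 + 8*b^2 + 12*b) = (b - 4)/(b + 6)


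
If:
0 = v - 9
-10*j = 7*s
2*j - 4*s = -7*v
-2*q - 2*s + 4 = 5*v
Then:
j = -49/6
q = -193/6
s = 35/3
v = 9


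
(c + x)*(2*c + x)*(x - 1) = 2*c^2*x - 2*c^2 + 3*c*x^2 - 3*c*x + x^3 - x^2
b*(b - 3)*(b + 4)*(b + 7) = b^4 + 8*b^3 - 5*b^2 - 84*b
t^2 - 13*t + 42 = (t - 7)*(t - 6)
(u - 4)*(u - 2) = u^2 - 6*u + 8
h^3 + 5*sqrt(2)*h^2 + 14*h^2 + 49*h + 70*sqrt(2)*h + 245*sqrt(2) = (h + 7)^2*(h + 5*sqrt(2))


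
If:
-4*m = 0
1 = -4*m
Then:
No Solution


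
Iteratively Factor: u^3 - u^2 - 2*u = (u + 1)*(u^2 - 2*u) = u*(u + 1)*(u - 2)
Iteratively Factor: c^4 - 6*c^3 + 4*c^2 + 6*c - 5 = (c + 1)*(c^3 - 7*c^2 + 11*c - 5) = (c - 5)*(c + 1)*(c^2 - 2*c + 1) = (c - 5)*(c - 1)*(c + 1)*(c - 1)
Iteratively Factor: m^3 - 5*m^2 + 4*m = (m - 4)*(m^2 - m) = (m - 4)*(m - 1)*(m)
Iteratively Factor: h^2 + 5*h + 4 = (h + 4)*(h + 1)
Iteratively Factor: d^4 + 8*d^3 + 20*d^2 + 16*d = (d)*(d^3 + 8*d^2 + 20*d + 16) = d*(d + 4)*(d^2 + 4*d + 4) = d*(d + 2)*(d + 4)*(d + 2)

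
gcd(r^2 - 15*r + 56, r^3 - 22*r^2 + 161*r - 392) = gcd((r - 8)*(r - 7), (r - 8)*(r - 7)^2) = r^2 - 15*r + 56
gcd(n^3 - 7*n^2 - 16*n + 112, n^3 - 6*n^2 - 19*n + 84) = n^2 - 3*n - 28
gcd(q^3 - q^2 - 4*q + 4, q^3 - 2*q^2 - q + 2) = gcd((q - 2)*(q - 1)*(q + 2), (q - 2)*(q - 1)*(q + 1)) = q^2 - 3*q + 2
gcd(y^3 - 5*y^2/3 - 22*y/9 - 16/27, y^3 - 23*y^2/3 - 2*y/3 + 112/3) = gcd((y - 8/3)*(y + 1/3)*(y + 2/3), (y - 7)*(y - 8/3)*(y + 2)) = y - 8/3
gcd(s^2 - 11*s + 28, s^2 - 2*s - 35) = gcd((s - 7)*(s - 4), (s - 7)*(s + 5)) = s - 7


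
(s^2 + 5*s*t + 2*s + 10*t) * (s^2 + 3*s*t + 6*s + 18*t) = s^4 + 8*s^3*t + 8*s^3 + 15*s^2*t^2 + 64*s^2*t + 12*s^2 + 120*s*t^2 + 96*s*t + 180*t^2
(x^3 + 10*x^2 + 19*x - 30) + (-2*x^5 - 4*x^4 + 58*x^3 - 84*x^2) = -2*x^5 - 4*x^4 + 59*x^3 - 74*x^2 + 19*x - 30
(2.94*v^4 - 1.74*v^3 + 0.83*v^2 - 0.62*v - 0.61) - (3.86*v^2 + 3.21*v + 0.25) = 2.94*v^4 - 1.74*v^3 - 3.03*v^2 - 3.83*v - 0.86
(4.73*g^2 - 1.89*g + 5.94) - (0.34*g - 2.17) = 4.73*g^2 - 2.23*g + 8.11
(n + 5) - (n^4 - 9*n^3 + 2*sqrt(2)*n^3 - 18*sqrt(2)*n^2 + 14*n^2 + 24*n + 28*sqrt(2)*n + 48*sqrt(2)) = -n^4 - 2*sqrt(2)*n^3 + 9*n^3 - 14*n^2 + 18*sqrt(2)*n^2 - 28*sqrt(2)*n - 23*n - 48*sqrt(2) + 5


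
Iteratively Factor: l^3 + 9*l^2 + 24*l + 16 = (l + 4)*(l^2 + 5*l + 4) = (l + 1)*(l + 4)*(l + 4)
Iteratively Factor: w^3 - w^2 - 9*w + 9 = (w - 3)*(w^2 + 2*w - 3) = (w - 3)*(w + 3)*(w - 1)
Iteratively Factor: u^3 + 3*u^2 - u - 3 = (u - 1)*(u^2 + 4*u + 3) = (u - 1)*(u + 1)*(u + 3)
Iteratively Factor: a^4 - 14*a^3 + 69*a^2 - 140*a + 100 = (a - 2)*(a^3 - 12*a^2 + 45*a - 50) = (a - 5)*(a - 2)*(a^2 - 7*a + 10) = (a - 5)*(a - 2)^2*(a - 5)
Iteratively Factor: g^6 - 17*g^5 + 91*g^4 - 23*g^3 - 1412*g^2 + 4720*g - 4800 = (g - 4)*(g^5 - 13*g^4 + 39*g^3 + 133*g^2 - 880*g + 1200) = (g - 4)^2*(g^4 - 9*g^3 + 3*g^2 + 145*g - 300) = (g - 5)*(g - 4)^2*(g^3 - 4*g^2 - 17*g + 60) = (g - 5)^2*(g - 4)^2*(g^2 + g - 12) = (g - 5)^2*(g - 4)^2*(g - 3)*(g + 4)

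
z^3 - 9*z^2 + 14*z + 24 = (z - 6)*(z - 4)*(z + 1)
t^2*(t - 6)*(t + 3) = t^4 - 3*t^3 - 18*t^2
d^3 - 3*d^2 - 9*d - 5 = (d - 5)*(d + 1)^2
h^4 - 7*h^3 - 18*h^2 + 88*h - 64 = (h - 8)*(h - 2)*(h - 1)*(h + 4)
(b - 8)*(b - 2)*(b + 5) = b^3 - 5*b^2 - 34*b + 80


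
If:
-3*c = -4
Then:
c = 4/3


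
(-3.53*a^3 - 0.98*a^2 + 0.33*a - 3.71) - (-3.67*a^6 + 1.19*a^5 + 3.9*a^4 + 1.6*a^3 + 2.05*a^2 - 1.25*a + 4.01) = 3.67*a^6 - 1.19*a^5 - 3.9*a^4 - 5.13*a^3 - 3.03*a^2 + 1.58*a - 7.72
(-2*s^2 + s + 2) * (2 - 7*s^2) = 14*s^4 - 7*s^3 - 18*s^2 + 2*s + 4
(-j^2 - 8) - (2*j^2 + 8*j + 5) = -3*j^2 - 8*j - 13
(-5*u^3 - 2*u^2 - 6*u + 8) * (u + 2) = -5*u^4 - 12*u^3 - 10*u^2 - 4*u + 16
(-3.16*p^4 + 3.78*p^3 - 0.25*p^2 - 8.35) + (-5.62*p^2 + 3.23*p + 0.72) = -3.16*p^4 + 3.78*p^3 - 5.87*p^2 + 3.23*p - 7.63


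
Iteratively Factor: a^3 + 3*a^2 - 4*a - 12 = (a - 2)*(a^2 + 5*a + 6) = (a - 2)*(a + 2)*(a + 3)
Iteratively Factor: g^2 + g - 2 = (g - 1)*(g + 2)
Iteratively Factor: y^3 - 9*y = (y + 3)*(y^2 - 3*y) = y*(y + 3)*(y - 3)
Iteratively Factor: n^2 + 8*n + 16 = (n + 4)*(n + 4)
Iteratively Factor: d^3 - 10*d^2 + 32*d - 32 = (d - 2)*(d^2 - 8*d + 16) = (d - 4)*(d - 2)*(d - 4)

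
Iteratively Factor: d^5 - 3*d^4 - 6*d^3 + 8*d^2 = (d)*(d^4 - 3*d^3 - 6*d^2 + 8*d) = d*(d - 1)*(d^3 - 2*d^2 - 8*d) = d*(d - 4)*(d - 1)*(d^2 + 2*d) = d^2*(d - 4)*(d - 1)*(d + 2)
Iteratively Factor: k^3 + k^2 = (k)*(k^2 + k) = k*(k + 1)*(k)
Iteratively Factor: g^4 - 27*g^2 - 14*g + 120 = (g + 3)*(g^3 - 3*g^2 - 18*g + 40) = (g + 3)*(g + 4)*(g^2 - 7*g + 10) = (g - 5)*(g + 3)*(g + 4)*(g - 2)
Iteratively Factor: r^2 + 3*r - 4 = (r - 1)*(r + 4)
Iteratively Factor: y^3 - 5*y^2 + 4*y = (y)*(y^2 - 5*y + 4) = y*(y - 4)*(y - 1)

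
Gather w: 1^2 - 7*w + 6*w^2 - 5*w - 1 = 6*w^2 - 12*w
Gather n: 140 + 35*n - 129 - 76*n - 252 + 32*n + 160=-9*n - 81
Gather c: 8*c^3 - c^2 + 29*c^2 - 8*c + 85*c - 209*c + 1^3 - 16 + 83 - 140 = 8*c^3 + 28*c^2 - 132*c - 72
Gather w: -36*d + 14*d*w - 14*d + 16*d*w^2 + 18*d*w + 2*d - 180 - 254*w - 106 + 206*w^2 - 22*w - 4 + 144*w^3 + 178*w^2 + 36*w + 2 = -48*d + 144*w^3 + w^2*(16*d + 384) + w*(32*d - 240) - 288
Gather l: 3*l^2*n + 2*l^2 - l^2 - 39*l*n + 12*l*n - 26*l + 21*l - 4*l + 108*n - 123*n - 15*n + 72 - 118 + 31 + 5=l^2*(3*n + 1) + l*(-27*n - 9) - 30*n - 10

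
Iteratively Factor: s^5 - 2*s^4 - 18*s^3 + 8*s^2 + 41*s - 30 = (s + 3)*(s^4 - 5*s^3 - 3*s^2 + 17*s - 10) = (s + 2)*(s + 3)*(s^3 - 7*s^2 + 11*s - 5) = (s - 1)*(s + 2)*(s + 3)*(s^2 - 6*s + 5) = (s - 5)*(s - 1)*(s + 2)*(s + 3)*(s - 1)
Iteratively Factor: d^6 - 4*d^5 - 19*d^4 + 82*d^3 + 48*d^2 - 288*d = (d - 3)*(d^5 - d^4 - 22*d^3 + 16*d^2 + 96*d) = (d - 4)*(d - 3)*(d^4 + 3*d^3 - 10*d^2 - 24*d) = (d - 4)*(d - 3)*(d + 2)*(d^3 + d^2 - 12*d) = (d - 4)*(d - 3)*(d + 2)*(d + 4)*(d^2 - 3*d) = (d - 4)*(d - 3)^2*(d + 2)*(d + 4)*(d)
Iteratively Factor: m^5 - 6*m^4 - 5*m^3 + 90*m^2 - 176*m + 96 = (m - 4)*(m^4 - 2*m^3 - 13*m^2 + 38*m - 24) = (m - 4)*(m - 2)*(m^3 - 13*m + 12) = (m - 4)*(m - 3)*(m - 2)*(m^2 + 3*m - 4) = (m - 4)*(m - 3)*(m - 2)*(m + 4)*(m - 1)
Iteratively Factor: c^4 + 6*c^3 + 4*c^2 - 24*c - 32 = (c - 2)*(c^3 + 8*c^2 + 20*c + 16) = (c - 2)*(c + 4)*(c^2 + 4*c + 4) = (c - 2)*(c + 2)*(c + 4)*(c + 2)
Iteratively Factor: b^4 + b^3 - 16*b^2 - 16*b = (b + 1)*(b^3 - 16*b) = (b - 4)*(b + 1)*(b^2 + 4*b) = b*(b - 4)*(b + 1)*(b + 4)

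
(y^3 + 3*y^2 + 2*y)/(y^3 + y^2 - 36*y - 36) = y*(y + 2)/(y^2 - 36)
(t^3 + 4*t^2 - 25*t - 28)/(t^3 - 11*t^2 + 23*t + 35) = (t^2 + 3*t - 28)/(t^2 - 12*t + 35)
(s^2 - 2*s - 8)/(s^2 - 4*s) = (s + 2)/s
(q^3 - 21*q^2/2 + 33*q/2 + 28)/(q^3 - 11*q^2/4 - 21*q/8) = 4*(q^2 - 7*q - 8)/(q*(4*q + 3))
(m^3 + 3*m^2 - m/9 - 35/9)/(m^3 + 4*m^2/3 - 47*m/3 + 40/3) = (9*m^2 + 36*m + 35)/(3*(3*m^2 + 7*m - 40))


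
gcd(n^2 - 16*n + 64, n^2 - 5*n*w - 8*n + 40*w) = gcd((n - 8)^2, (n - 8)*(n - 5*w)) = n - 8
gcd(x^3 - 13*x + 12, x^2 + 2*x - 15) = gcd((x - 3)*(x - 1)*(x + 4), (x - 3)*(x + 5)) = x - 3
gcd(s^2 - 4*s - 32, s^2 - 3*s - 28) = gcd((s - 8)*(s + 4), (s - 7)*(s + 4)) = s + 4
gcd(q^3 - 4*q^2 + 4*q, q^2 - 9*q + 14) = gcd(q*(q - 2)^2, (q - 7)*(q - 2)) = q - 2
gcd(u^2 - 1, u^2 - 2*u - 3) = u + 1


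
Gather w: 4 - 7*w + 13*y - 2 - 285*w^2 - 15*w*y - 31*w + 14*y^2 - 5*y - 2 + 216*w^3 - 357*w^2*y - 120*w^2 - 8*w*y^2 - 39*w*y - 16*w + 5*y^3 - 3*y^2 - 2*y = 216*w^3 + w^2*(-357*y - 405) + w*(-8*y^2 - 54*y - 54) + 5*y^3 + 11*y^2 + 6*y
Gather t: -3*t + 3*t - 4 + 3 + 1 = 0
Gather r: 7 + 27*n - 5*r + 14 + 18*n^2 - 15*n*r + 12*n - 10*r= 18*n^2 + 39*n + r*(-15*n - 15) + 21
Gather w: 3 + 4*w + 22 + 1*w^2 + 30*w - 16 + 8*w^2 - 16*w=9*w^2 + 18*w + 9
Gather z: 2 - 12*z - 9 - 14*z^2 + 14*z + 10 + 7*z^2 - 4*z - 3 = -7*z^2 - 2*z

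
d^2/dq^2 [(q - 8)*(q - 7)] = 2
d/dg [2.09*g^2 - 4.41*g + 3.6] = 4.18*g - 4.41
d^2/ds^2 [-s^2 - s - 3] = -2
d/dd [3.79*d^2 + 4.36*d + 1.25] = 7.58*d + 4.36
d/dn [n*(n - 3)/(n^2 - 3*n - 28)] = 28*(3 - 2*n)/(n^4 - 6*n^3 - 47*n^2 + 168*n + 784)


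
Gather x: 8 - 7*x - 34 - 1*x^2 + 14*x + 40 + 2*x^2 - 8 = x^2 + 7*x + 6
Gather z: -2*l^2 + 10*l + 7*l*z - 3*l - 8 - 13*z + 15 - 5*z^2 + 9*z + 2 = -2*l^2 + 7*l - 5*z^2 + z*(7*l - 4) + 9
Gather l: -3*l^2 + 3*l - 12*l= -3*l^2 - 9*l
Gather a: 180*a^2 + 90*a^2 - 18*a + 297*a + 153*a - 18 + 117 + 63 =270*a^2 + 432*a + 162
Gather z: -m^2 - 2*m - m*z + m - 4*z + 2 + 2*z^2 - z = -m^2 - m + 2*z^2 + z*(-m - 5) + 2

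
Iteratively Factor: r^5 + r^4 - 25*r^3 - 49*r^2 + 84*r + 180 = (r - 5)*(r^4 + 6*r^3 + 5*r^2 - 24*r - 36) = (r - 5)*(r - 2)*(r^3 + 8*r^2 + 21*r + 18) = (r - 5)*(r - 2)*(r + 2)*(r^2 + 6*r + 9) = (r - 5)*(r - 2)*(r + 2)*(r + 3)*(r + 3)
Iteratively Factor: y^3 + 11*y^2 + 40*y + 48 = (y + 4)*(y^2 + 7*y + 12) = (y + 4)^2*(y + 3)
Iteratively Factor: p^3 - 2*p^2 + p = (p - 1)*(p^2 - p) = (p - 1)^2*(p)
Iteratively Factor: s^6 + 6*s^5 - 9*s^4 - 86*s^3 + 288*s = (s - 2)*(s^5 + 8*s^4 + 7*s^3 - 72*s^2 - 144*s) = s*(s - 2)*(s^4 + 8*s^3 + 7*s^2 - 72*s - 144) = s*(s - 2)*(s + 3)*(s^3 + 5*s^2 - 8*s - 48) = s*(s - 2)*(s + 3)*(s + 4)*(s^2 + s - 12) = s*(s - 2)*(s + 3)*(s + 4)^2*(s - 3)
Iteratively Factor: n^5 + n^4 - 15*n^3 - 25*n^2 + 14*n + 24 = (n - 4)*(n^4 + 5*n^3 + 5*n^2 - 5*n - 6) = (n - 4)*(n + 1)*(n^3 + 4*n^2 + n - 6) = (n - 4)*(n + 1)*(n + 3)*(n^2 + n - 2) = (n - 4)*(n + 1)*(n + 2)*(n + 3)*(n - 1)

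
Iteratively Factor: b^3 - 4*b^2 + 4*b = (b)*(b^2 - 4*b + 4) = b*(b - 2)*(b - 2)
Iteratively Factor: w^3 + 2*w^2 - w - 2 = (w - 1)*(w^2 + 3*w + 2) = (w - 1)*(w + 1)*(w + 2)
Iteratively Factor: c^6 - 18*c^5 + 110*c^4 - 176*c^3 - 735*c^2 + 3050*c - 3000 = (c - 5)*(c^5 - 13*c^4 + 45*c^3 + 49*c^2 - 490*c + 600) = (c - 5)^2*(c^4 - 8*c^3 + 5*c^2 + 74*c - 120) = (c - 5)^2*(c + 3)*(c^3 - 11*c^2 + 38*c - 40) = (c - 5)^2*(c - 4)*(c + 3)*(c^2 - 7*c + 10) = (c - 5)^2*(c - 4)*(c - 2)*(c + 3)*(c - 5)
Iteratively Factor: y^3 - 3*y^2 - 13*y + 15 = (y - 1)*(y^2 - 2*y - 15) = (y - 5)*(y - 1)*(y + 3)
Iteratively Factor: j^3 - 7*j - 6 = (j + 2)*(j^2 - 2*j - 3) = (j - 3)*(j + 2)*(j + 1)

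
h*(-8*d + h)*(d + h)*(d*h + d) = -8*d^3*h^2 - 8*d^3*h - 7*d^2*h^3 - 7*d^2*h^2 + d*h^4 + d*h^3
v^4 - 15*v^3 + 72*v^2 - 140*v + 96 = (v - 8)*(v - 3)*(v - 2)^2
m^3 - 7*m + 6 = (m - 2)*(m - 1)*(m + 3)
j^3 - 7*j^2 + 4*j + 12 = (j - 6)*(j - 2)*(j + 1)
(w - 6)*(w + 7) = w^2 + w - 42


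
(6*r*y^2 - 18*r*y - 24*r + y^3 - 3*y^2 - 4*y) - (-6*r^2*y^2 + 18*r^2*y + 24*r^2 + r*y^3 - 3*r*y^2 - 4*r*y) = 6*r^2*y^2 - 18*r^2*y - 24*r^2 - r*y^3 + 9*r*y^2 - 14*r*y - 24*r + y^3 - 3*y^2 - 4*y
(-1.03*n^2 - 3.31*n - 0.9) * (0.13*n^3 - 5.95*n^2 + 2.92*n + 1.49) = -0.1339*n^5 + 5.6982*n^4 + 16.5699*n^3 - 5.8449*n^2 - 7.5599*n - 1.341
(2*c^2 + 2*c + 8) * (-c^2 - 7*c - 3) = -2*c^4 - 16*c^3 - 28*c^2 - 62*c - 24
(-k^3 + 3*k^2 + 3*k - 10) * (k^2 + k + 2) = -k^5 + 2*k^4 + 4*k^3 - k^2 - 4*k - 20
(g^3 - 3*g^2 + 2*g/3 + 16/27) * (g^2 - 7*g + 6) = g^5 - 10*g^4 + 83*g^3/3 - 596*g^2/27 - 4*g/27 + 32/9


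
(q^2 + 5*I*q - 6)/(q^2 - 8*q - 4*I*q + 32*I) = (q^2 + 5*I*q - 6)/(q^2 - 8*q - 4*I*q + 32*I)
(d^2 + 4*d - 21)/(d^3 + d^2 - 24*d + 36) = (d + 7)/(d^2 + 4*d - 12)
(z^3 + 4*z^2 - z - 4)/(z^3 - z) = (z + 4)/z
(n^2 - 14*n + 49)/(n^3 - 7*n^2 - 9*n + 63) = (n - 7)/(n^2 - 9)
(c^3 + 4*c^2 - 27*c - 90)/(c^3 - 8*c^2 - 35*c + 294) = (c^2 - 2*c - 15)/(c^2 - 14*c + 49)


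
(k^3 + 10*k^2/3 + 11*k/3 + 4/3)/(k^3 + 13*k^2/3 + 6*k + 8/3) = (k + 1)/(k + 2)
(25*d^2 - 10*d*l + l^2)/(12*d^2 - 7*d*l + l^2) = (25*d^2 - 10*d*l + l^2)/(12*d^2 - 7*d*l + l^2)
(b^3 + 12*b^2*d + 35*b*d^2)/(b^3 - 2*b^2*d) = (b^2 + 12*b*d + 35*d^2)/(b*(b - 2*d))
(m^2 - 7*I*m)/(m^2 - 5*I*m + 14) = m/(m + 2*I)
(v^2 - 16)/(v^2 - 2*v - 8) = (v + 4)/(v + 2)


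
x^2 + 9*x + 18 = (x + 3)*(x + 6)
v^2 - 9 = (v - 3)*(v + 3)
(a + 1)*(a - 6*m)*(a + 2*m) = a^3 - 4*a^2*m + a^2 - 12*a*m^2 - 4*a*m - 12*m^2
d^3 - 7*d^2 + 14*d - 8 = (d - 4)*(d - 2)*(d - 1)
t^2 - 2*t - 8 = (t - 4)*(t + 2)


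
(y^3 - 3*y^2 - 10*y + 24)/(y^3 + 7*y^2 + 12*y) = (y^2 - 6*y + 8)/(y*(y + 4))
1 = 1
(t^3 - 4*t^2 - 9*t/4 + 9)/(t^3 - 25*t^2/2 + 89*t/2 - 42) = (t + 3/2)/(t - 7)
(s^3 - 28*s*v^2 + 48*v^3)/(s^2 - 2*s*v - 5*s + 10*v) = (s^2 + 2*s*v - 24*v^2)/(s - 5)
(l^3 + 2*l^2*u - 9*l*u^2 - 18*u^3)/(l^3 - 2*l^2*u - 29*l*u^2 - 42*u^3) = (-l + 3*u)/(-l + 7*u)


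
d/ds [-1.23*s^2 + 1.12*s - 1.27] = 1.12 - 2.46*s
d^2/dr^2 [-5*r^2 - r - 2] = -10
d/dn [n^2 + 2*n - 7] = 2*n + 2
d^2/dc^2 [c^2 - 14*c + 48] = 2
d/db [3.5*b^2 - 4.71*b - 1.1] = 7.0*b - 4.71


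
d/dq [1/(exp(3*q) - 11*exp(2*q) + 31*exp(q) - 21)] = (-3*exp(2*q) + 22*exp(q) - 31)*exp(q)/(exp(3*q) - 11*exp(2*q) + 31*exp(q) - 21)^2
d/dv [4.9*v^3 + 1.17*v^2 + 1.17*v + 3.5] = 14.7*v^2 + 2.34*v + 1.17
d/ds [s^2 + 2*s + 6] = 2*s + 2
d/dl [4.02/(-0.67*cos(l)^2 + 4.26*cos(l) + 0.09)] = (17.1252 - 5.3868*cos(l))*sin(l)/(-0.67*cos(l)^2 + 4.26*cos(l) + 0.09)^2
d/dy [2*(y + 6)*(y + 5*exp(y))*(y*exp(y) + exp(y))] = 2*(y^3 + 10*y^2*exp(y) + 10*y^2 + 80*y*exp(y) + 20*y + 95*exp(y) + 6)*exp(y)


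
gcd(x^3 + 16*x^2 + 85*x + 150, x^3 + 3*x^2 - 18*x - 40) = x + 5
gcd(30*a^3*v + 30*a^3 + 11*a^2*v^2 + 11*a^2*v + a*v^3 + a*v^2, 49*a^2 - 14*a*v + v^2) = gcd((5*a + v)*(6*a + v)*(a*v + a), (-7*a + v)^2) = 1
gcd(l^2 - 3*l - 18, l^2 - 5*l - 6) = l - 6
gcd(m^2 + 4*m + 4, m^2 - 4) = m + 2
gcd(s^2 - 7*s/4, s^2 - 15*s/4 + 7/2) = s - 7/4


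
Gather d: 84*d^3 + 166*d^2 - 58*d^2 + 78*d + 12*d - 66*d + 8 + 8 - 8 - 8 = 84*d^3 + 108*d^2 + 24*d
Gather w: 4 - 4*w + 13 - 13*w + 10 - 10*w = 27 - 27*w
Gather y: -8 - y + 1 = -y - 7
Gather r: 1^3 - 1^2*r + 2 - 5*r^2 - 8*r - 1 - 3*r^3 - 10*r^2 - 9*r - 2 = -3*r^3 - 15*r^2 - 18*r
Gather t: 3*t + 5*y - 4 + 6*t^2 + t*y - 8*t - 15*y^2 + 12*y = 6*t^2 + t*(y - 5) - 15*y^2 + 17*y - 4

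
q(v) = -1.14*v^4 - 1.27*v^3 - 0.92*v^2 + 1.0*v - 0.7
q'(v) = -4.56*v^3 - 3.81*v^2 - 1.84*v + 1.0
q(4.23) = -474.03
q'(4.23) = -420.09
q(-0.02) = -0.72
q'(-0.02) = 1.04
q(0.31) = -0.53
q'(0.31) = -0.07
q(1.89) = -25.22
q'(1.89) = -46.87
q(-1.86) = -11.22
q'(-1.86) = 20.58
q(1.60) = -14.13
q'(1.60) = -30.38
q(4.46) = -578.28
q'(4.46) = -487.54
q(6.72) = -2745.71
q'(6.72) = -1567.22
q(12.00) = -25954.78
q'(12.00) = -8449.40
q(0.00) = -0.70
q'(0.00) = 1.00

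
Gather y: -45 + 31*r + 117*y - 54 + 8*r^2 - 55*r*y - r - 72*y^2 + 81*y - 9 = 8*r^2 + 30*r - 72*y^2 + y*(198 - 55*r) - 108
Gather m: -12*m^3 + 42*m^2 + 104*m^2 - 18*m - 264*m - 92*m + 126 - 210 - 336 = -12*m^3 + 146*m^2 - 374*m - 420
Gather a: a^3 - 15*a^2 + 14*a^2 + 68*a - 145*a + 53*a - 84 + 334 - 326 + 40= a^3 - a^2 - 24*a - 36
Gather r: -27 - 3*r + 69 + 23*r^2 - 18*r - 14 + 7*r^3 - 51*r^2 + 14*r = 7*r^3 - 28*r^2 - 7*r + 28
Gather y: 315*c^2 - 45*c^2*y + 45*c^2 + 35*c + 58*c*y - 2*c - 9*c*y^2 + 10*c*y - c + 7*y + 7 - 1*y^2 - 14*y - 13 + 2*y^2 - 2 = 360*c^2 + 32*c + y^2*(1 - 9*c) + y*(-45*c^2 + 68*c - 7) - 8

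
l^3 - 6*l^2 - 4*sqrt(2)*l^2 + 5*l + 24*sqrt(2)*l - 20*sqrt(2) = (l - 5)*(l - 1)*(l - 4*sqrt(2))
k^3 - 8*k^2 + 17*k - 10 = (k - 5)*(k - 2)*(k - 1)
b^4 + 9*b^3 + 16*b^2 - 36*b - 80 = (b - 2)*(b + 2)*(b + 4)*(b + 5)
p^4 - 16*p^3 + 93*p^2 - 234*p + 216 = (p - 6)*(p - 4)*(p - 3)^2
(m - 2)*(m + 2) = m^2 - 4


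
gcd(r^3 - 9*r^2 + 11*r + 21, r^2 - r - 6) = r - 3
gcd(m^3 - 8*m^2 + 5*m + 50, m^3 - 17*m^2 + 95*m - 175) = m^2 - 10*m + 25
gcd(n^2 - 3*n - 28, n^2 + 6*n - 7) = 1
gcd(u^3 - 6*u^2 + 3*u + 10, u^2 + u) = u + 1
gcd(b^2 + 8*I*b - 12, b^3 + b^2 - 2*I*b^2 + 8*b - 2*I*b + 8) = b + 2*I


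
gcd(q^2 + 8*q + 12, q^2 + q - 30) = q + 6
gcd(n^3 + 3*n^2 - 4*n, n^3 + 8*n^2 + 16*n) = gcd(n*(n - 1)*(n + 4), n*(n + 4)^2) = n^2 + 4*n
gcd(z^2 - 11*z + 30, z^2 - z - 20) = z - 5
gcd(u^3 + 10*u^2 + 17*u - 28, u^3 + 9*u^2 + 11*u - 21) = u^2 + 6*u - 7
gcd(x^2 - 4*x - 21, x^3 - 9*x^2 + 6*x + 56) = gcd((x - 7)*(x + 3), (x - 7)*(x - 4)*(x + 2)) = x - 7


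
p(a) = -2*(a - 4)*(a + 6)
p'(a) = -4*a - 4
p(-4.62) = 23.79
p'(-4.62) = 14.48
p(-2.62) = 44.75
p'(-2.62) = 6.48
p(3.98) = 0.40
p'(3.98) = -19.92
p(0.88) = 42.93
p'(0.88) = -7.52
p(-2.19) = 47.17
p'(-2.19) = 4.76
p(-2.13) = 47.45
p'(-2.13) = 4.52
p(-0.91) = 49.98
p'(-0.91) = -0.36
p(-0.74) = 49.86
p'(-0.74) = -1.04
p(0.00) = 48.00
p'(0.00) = -4.00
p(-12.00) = -192.00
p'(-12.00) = 44.00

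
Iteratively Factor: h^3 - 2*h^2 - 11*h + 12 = (h - 4)*(h^2 + 2*h - 3) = (h - 4)*(h - 1)*(h + 3)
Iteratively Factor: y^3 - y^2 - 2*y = (y + 1)*(y^2 - 2*y) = y*(y + 1)*(y - 2)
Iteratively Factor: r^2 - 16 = (r - 4)*(r + 4)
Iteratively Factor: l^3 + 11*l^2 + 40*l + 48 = (l + 3)*(l^2 + 8*l + 16) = (l + 3)*(l + 4)*(l + 4)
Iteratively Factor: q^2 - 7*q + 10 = (q - 5)*(q - 2)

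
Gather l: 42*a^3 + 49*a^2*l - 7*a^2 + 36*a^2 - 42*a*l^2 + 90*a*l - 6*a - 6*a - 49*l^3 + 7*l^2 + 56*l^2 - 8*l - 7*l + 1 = 42*a^3 + 29*a^2 - 12*a - 49*l^3 + l^2*(63 - 42*a) + l*(49*a^2 + 90*a - 15) + 1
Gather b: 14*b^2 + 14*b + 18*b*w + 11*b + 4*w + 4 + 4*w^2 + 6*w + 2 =14*b^2 + b*(18*w + 25) + 4*w^2 + 10*w + 6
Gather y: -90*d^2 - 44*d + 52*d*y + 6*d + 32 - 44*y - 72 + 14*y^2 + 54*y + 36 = -90*d^2 - 38*d + 14*y^2 + y*(52*d + 10) - 4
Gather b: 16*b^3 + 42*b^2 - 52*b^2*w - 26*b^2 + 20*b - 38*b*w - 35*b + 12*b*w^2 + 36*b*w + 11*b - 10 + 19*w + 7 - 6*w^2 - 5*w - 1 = 16*b^3 + b^2*(16 - 52*w) + b*(12*w^2 - 2*w - 4) - 6*w^2 + 14*w - 4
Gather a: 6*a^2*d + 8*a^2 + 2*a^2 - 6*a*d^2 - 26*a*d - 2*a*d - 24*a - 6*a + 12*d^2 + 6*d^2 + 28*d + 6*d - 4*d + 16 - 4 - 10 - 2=a^2*(6*d + 10) + a*(-6*d^2 - 28*d - 30) + 18*d^2 + 30*d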